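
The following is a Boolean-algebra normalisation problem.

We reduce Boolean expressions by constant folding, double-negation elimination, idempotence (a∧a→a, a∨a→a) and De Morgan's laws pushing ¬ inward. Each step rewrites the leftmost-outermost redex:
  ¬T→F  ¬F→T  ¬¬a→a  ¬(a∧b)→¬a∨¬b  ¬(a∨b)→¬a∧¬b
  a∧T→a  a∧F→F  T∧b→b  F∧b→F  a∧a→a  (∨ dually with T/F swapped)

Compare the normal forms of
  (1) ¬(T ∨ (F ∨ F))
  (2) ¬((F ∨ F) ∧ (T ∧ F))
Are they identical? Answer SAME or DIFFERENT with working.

Answer: DIFFERENT — A ⇓ F, B ⇓ T

Derivation:
Term A:
  start: ¬(T ∨ (F ∨ F))
  [1] ¬T ∧ ¬(F ∨ F)
  [2] F ∧ ¬(F ∨ F)
  [3] F

Term B:
  start: ¬((F ∨ F) ∧ (T ∧ F))
  [1] ¬(F ∨ F) ∨ ¬(T ∧ F)
  [2] (¬F ∧ ¬F) ∨ ¬(T ∧ F)
  [3] ¬F ∨ ¬(T ∧ F)
  [4] T ∨ ¬(T ∧ F)
  [5] T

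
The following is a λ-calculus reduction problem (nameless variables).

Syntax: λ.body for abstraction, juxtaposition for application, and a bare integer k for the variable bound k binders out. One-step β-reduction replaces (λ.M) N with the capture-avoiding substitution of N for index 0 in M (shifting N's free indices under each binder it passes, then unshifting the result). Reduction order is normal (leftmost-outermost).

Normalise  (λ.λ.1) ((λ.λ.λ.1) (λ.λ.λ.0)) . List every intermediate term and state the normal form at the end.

Answer: normal form = λ.λ.λ.1  (in 2 steps)

Reduction:
  start: (λ.λ.1) ((λ.λ.λ.1) (λ.λ.λ.0))
  [1] λ.(λ.λ.λ.1) (λ.λ.λ.0)
  [2] λ.λ.λ.1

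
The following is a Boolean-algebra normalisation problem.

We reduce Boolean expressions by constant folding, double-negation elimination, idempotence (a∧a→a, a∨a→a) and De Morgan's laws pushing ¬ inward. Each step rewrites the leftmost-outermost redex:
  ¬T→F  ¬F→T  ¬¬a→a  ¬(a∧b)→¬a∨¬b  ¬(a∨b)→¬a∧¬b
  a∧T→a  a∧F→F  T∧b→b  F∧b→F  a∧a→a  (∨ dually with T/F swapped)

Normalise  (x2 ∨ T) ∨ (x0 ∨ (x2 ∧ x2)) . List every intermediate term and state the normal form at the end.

Answer: normal form = T  (in 2 steps)

Reduction:
  start: (x2 ∨ T) ∨ (x0 ∨ (x2 ∧ x2))
  →1  T ∨ (x0 ∨ (x2 ∧ x2))
  →2  T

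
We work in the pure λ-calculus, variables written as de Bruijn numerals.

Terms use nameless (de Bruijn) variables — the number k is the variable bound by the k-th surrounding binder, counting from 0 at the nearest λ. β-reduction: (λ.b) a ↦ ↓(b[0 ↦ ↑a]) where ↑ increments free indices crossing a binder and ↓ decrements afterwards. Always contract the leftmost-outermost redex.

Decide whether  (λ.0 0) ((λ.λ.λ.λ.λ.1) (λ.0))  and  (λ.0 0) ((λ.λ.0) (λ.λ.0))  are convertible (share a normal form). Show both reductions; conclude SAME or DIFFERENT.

Answer: DIFFERENT — A ⇓ λ.λ.λ.1, B ⇓ λ.0

Working:
Term A:
  start: (λ.0 0) ((λ.λ.λ.λ.λ.1) (λ.0))
  [1] (λ.λ.λ.λ.λ.1) (λ.0) ((λ.λ.λ.λ.λ.1) (λ.0))
  [2] (λ.λ.λ.λ.1) ((λ.λ.λ.λ.λ.1) (λ.0))
  [3] λ.λ.λ.1

Term B:
  start: (λ.0 0) ((λ.λ.0) (λ.λ.0))
  [1] (λ.λ.0) (λ.λ.0) ((λ.λ.0) (λ.λ.0))
  [2] (λ.0) ((λ.λ.0) (λ.λ.0))
  [3] (λ.λ.0) (λ.λ.0)
  [4] λ.0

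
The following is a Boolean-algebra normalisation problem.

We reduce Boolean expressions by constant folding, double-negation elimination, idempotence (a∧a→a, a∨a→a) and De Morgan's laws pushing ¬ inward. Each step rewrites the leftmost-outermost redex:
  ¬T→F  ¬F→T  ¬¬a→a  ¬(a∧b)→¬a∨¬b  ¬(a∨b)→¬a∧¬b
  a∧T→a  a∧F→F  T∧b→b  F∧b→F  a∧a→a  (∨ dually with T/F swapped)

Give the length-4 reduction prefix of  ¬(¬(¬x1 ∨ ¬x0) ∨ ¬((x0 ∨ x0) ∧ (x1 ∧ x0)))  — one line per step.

Answer: after 4 steps: (¬x1 ∨ ¬x0) ∧ (x0 ∧ (x1 ∧ x0))

Working:
  start: ¬(¬(¬x1 ∨ ¬x0) ∨ ¬((x0 ∨ x0) ∧ (x1 ∧ x0)))
  [1] ¬¬(¬x1 ∨ ¬x0) ∧ ¬¬((x0 ∨ x0) ∧ (x1 ∧ x0))
  [2] (¬x1 ∨ ¬x0) ∧ ¬¬((x0 ∨ x0) ∧ (x1 ∧ x0))
  [3] (¬x1 ∨ ¬x0) ∧ ((x0 ∨ x0) ∧ (x1 ∧ x0))
  [4] (¬x1 ∨ ¬x0) ∧ (x0 ∧ (x1 ∧ x0))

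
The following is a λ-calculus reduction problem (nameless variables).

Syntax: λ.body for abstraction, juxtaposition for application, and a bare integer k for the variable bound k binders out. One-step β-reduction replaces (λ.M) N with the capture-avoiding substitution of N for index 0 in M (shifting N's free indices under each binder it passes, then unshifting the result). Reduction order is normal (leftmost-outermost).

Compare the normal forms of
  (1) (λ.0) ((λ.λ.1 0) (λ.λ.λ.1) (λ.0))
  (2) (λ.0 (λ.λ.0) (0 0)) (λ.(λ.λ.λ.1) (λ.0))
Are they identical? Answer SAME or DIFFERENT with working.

Answer: DIFFERENT — A ⇓ λ.λ.1, B ⇓ λ.λ.λ.1

Working:
Term A:
  start: (λ.0) ((λ.λ.1 0) (λ.λ.λ.1) (λ.0))
  [1] (λ.λ.1 0) (λ.λ.λ.1) (λ.0)
  [2] (λ.(λ.λ.λ.1) 0) (λ.0)
  [3] (λ.λ.λ.1) (λ.0)
  [4] λ.λ.1

Term B:
  start: (λ.0 (λ.λ.0) (0 0)) (λ.(λ.λ.λ.1) (λ.0))
  [1] (λ.(λ.λ.λ.1) (λ.0)) (λ.λ.0) ((λ.(λ.λ.λ.1) (λ.0)) (λ.(λ.λ.λ.1) (λ.0)))
  [2] (λ.λ.λ.1) (λ.0) ((λ.(λ.λ.λ.1) (λ.0)) (λ.(λ.λ.λ.1) (λ.0)))
  [3] (λ.λ.1) ((λ.(λ.λ.λ.1) (λ.0)) (λ.(λ.λ.λ.1) (λ.0)))
  [4] λ.(λ.(λ.λ.λ.1) (λ.0)) (λ.(λ.λ.λ.1) (λ.0))
  [5] λ.(λ.λ.λ.1) (λ.0)
  [6] λ.λ.λ.1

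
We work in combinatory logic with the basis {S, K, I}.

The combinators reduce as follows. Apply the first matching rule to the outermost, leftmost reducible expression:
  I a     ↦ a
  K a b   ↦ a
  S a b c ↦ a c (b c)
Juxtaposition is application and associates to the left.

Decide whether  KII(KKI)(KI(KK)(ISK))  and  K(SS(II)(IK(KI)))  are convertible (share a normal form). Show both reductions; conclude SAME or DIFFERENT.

Term A:
  start: KII(KKI)(KI(KK)(ISK))
  [1] I(KKI)(KI(KK)(ISK))
  [2] KKI(KI(KK)(ISK))
  [3] K(KI(KK)(ISK))
  [4] K(I(ISK))
  [5] K(ISK)
  [6] K(SK)

Term B:
  start: K(SS(II)(IK(KI)))
  [1] K(S(IK(KI))(II(IK(KI))))
  [2] K(S(K(KI))(II(IK(KI))))
  [3] K(S(K(KI))(I(IK(KI))))
  [4] K(S(K(KI))(IK(KI)))
  [5] K(S(K(KI))(K(KI)))

Answer: DIFFERENT — A ⇓ K(SK), B ⇓ K(S(K(KI))(K(KI)))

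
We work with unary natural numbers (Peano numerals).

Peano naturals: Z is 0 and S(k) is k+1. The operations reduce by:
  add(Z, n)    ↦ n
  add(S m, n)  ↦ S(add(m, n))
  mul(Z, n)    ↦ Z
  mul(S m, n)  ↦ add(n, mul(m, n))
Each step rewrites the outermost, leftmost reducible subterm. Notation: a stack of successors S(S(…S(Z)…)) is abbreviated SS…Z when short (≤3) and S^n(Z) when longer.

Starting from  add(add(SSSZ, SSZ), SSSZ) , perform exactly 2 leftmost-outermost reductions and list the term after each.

  start: add(add(SSSZ, SSZ), SSSZ)
  step 1: add(S(add(SSZ, SSZ)), SSSZ)
  step 2: S(add(add(SSZ, SSZ), SSSZ))

Answer: after 2 steps: S(add(add(SSZ, SSZ), SSSZ))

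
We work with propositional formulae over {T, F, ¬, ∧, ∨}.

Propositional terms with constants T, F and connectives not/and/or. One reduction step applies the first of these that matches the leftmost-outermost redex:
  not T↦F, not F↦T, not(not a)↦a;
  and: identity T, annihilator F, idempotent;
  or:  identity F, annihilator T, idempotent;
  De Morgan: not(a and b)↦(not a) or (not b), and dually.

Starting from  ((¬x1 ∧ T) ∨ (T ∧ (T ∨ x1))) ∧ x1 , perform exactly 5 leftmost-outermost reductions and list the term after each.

  start: ((¬x1 ∧ T) ∨ (T ∧ (T ∨ x1))) ∧ x1
  step 1: (¬x1 ∨ (T ∧ (T ∨ x1))) ∧ x1
  step 2: (¬x1 ∨ (T ∨ x1)) ∧ x1
  step 3: (¬x1 ∨ T) ∧ x1
  step 4: T ∧ x1
  step 5: x1

Answer: after 5 steps: x1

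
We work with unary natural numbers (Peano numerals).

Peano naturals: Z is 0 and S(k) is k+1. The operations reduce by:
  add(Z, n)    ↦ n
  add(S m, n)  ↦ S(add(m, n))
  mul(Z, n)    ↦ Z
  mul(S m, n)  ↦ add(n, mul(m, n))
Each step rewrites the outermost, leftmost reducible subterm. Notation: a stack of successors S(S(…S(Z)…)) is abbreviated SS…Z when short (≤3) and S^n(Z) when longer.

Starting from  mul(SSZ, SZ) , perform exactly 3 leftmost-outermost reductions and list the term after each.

  start: mul(SSZ, SZ)
  step 1: add(SZ, mul(SZ, SZ))
  step 2: S(add(Z, mul(SZ, SZ)))
  step 3: S(mul(SZ, SZ))

Answer: after 3 steps: S(mul(SZ, SZ))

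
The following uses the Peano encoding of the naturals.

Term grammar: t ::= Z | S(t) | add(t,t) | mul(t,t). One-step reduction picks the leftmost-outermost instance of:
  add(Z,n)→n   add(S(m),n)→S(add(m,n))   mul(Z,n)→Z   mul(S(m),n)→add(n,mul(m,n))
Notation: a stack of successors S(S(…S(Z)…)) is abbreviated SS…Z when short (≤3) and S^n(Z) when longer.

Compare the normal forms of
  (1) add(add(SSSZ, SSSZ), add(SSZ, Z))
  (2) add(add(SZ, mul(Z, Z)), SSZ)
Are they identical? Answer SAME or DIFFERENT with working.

Term A:
  start: add(add(SSSZ, SSSZ), add(SSZ, Z))
  step 1: add(S(add(SSZ, SSSZ)), add(SSZ, Z))
  step 2: S(add(add(SSZ, SSSZ), add(SSZ, Z)))
  step 3: S(add(S(add(SZ, SSSZ)), add(SSZ, Z)))
  step 4: S(S(add(add(SZ, SSSZ), add(SSZ, Z))))
  step 5: S(S(add(S(add(Z, SSSZ)), add(SSZ, Z))))
  step 6: S(S(S(add(add(Z, SSSZ), add(SSZ, Z)))))
  step 7: S(S(S(add(SSSZ, add(SSZ, Z)))))
  step 8: S(S(S(S(add(SSZ, add(SSZ, Z))))))
  step 9: S(S(S(S(S(add(SZ, add(SSZ, Z)))))))
  step 10: S(S(S(S(S(S(add(Z, add(SSZ, Z))))))))
  step 11: S(S(S(S(S(S(add(SSZ, Z)))))))
  step 12: S(S(S(S(S(S(S(add(SZ, Z))))))))
  step 13: S(S(S(S(S(S(S(S(add(Z, Z)))))))))
  step 14: S^8(Z)

Term B:
  start: add(add(SZ, mul(Z, Z)), SSZ)
  step 1: add(S(add(Z, mul(Z, Z))), SSZ)
  step 2: S(add(add(Z, mul(Z, Z)), SSZ))
  step 3: S(add(mul(Z, Z), SSZ))
  step 4: S(add(Z, SSZ))
  step 5: SSSZ

Answer: DIFFERENT — A ⇓ S^8(Z), B ⇓ SSSZ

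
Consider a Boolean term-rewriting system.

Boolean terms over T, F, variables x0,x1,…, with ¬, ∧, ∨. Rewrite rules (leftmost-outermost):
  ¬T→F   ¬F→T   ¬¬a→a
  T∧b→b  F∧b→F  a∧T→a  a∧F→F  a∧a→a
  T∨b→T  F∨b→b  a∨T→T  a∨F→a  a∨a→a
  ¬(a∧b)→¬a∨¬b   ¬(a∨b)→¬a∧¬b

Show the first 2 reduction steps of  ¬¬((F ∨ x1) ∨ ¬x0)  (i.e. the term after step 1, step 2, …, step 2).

  start: ¬¬((F ∨ x1) ∨ ¬x0)
  [1] (F ∨ x1) ∨ ¬x0
  [2] x1 ∨ ¬x0

Answer: after 2 steps: x1 ∨ ¬x0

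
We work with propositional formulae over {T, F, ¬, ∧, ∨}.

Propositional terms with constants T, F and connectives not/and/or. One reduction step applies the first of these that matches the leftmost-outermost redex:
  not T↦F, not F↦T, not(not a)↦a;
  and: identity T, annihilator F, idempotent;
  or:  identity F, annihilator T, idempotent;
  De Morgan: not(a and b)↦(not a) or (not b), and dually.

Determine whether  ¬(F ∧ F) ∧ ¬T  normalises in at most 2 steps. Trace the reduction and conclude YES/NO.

Answer: NO — after 2 steps the term is ¬F ∧ ¬T, not yet normal

Derivation:
  start: ¬(F ∧ F) ∧ ¬T
  step 1: (¬F ∨ ¬F) ∧ ¬T
  step 2: ¬F ∧ ¬T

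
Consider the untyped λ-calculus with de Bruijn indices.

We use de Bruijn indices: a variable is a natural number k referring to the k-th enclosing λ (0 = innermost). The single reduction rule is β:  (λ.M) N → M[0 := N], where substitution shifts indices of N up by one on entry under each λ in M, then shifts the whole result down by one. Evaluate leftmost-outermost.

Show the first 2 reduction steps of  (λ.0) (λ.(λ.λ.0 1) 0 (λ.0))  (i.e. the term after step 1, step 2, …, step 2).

Answer: after 2 steps: λ.(λ.0 1) (λ.0)

Derivation:
  start: (λ.0) (λ.(λ.λ.0 1) 0 (λ.0))
  [1] λ.(λ.λ.0 1) 0 (λ.0)
  [2] λ.(λ.0 1) (λ.0)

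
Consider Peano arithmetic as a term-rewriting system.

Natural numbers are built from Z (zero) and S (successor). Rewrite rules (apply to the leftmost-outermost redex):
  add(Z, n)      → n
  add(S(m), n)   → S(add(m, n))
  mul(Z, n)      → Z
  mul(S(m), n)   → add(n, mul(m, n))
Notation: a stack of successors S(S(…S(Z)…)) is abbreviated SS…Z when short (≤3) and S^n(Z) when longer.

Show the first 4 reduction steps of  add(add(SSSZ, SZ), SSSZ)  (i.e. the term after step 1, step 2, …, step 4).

  start: add(add(SSSZ, SZ), SSSZ)
  [1] add(S(add(SSZ, SZ)), SSSZ)
  [2] S(add(add(SSZ, SZ), SSSZ))
  [3] S(add(S(add(SZ, SZ)), SSSZ))
  [4] S(S(add(add(SZ, SZ), SSSZ)))

Answer: after 4 steps: S(S(add(add(SZ, SZ), SSSZ)))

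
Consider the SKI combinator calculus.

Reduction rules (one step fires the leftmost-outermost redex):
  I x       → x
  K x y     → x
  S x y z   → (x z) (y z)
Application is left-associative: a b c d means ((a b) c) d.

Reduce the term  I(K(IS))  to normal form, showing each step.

Answer: normal form = KS  (in 2 steps)

Reduction:
  start: I(K(IS))
  step 1: K(IS)
  step 2: KS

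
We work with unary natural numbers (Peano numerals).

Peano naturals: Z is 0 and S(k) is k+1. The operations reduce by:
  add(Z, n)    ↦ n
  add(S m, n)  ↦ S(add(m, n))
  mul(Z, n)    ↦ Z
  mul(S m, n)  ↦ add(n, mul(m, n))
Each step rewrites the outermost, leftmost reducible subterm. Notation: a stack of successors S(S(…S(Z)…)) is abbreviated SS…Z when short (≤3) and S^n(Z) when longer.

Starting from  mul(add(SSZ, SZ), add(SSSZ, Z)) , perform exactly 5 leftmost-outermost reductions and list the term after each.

Answer: after 5 steps: S(add(S(add(SZ, Z)), mul(add(SZ, SZ), add(SSSZ, Z))))

Derivation:
  start: mul(add(SSZ, SZ), add(SSSZ, Z))
  step 1: mul(S(add(SZ, SZ)), add(SSSZ, Z))
  step 2: add(add(SSSZ, Z), mul(add(SZ, SZ), add(SSSZ, Z)))
  step 3: add(S(add(SSZ, Z)), mul(add(SZ, SZ), add(SSSZ, Z)))
  step 4: S(add(add(SSZ, Z), mul(add(SZ, SZ), add(SSSZ, Z))))
  step 5: S(add(S(add(SZ, Z)), mul(add(SZ, SZ), add(SSSZ, Z))))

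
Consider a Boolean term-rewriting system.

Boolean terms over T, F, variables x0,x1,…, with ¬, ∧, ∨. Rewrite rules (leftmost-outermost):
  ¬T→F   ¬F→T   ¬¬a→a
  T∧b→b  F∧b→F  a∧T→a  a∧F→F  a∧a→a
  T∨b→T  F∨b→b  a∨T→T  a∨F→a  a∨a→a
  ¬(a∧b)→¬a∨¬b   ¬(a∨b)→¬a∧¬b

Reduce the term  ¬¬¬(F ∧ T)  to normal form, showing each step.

  start: ¬¬¬(F ∧ T)
  step 1: ¬(F ∧ T)
  step 2: ¬F ∨ ¬T
  step 3: T ∨ ¬T
  step 4: T

Answer: normal form = T  (in 4 steps)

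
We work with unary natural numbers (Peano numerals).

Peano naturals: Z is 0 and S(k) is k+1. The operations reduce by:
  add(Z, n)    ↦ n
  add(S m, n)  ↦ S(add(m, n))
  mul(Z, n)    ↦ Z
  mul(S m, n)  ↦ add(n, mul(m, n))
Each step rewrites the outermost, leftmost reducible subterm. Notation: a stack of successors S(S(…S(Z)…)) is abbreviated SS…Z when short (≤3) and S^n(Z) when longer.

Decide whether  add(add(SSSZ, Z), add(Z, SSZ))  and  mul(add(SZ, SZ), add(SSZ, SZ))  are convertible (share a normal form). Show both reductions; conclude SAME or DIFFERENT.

Answer: DIFFERENT — A ⇓ S^5(Z), B ⇓ S^6(Z)

Reduction:
Term A:
  start: add(add(SSSZ, Z), add(Z, SSZ))
  →1  add(S(add(SSZ, Z)), add(Z, SSZ))
  →2  S(add(add(SSZ, Z), add(Z, SSZ)))
  →3  S(add(S(add(SZ, Z)), add(Z, SSZ)))
  →4  S(S(add(add(SZ, Z), add(Z, SSZ))))
  →5  S(S(add(S(add(Z, Z)), add(Z, SSZ))))
  →6  S(S(S(add(add(Z, Z), add(Z, SSZ)))))
  →7  S(S(S(add(Z, add(Z, SSZ)))))
  →8  S(S(S(add(Z, SSZ))))
  →9  S^5(Z)

Term B:
  start: mul(add(SZ, SZ), add(SSZ, SZ))
  →1  mul(S(add(Z, SZ)), add(SSZ, SZ))
  →2  add(add(SSZ, SZ), mul(add(Z, SZ), add(SSZ, SZ)))
  →3  add(S(add(SZ, SZ)), mul(add(Z, SZ), add(SSZ, SZ)))
  →4  S(add(add(SZ, SZ), mul(add(Z, SZ), add(SSZ, SZ))))
  →5  S(add(S(add(Z, SZ)), mul(add(Z, SZ), add(SSZ, SZ))))
  →6  S(S(add(add(Z, SZ), mul(add(Z, SZ), add(SSZ, SZ)))))
  →7  S(S(add(SZ, mul(add(Z, SZ), add(SSZ, SZ)))))
  →8  S(S(S(add(Z, mul(add(Z, SZ), add(SSZ, SZ))))))
  →9  S(S(S(mul(add(Z, SZ), add(SSZ, SZ)))))
  →10  S(S(S(mul(SZ, add(SSZ, SZ)))))
  →11  S(S(S(add(add(SSZ, SZ), mul(Z, add(SSZ, SZ))))))
  →12  S(S(S(add(S(add(SZ, SZ)), mul(Z, add(SSZ, SZ))))))
  →13  S(S(S(S(add(add(SZ, SZ), mul(Z, add(SSZ, SZ)))))))
  →14  S(S(S(S(add(S(add(Z, SZ)), mul(Z, add(SSZ, SZ)))))))
  →15  S(S(S(S(S(add(add(Z, SZ), mul(Z, add(SSZ, SZ))))))))
  →16  S(S(S(S(S(add(SZ, mul(Z, add(SSZ, SZ))))))))
  →17  S(S(S(S(S(S(add(Z, mul(Z, add(SSZ, SZ)))))))))
  →18  S(S(S(S(S(S(mul(Z, add(SSZ, SZ))))))))
  →19  S^6(Z)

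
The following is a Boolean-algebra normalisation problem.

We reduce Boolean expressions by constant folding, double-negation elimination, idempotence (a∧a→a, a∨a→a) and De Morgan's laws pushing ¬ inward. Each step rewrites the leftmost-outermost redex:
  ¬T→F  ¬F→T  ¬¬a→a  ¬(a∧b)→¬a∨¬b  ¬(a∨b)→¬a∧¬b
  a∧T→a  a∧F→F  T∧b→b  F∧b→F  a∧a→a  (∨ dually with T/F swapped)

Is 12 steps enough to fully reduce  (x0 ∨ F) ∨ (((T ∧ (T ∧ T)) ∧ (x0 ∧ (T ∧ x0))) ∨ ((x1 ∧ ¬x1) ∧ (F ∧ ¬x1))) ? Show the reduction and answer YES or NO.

  start: (x0 ∨ F) ∨ (((T ∧ (T ∧ T)) ∧ (x0 ∧ (T ∧ x0))) ∨ ((x1 ∧ ¬x1) ∧ (F ∧ ¬x1)))
  [1] x0 ∨ (((T ∧ (T ∧ T)) ∧ (x0 ∧ (T ∧ x0))) ∨ ((x1 ∧ ¬x1) ∧ (F ∧ ¬x1)))
  [2] x0 ∨ (((T ∧ T) ∧ (x0 ∧ (T ∧ x0))) ∨ ((x1 ∧ ¬x1) ∧ (F ∧ ¬x1)))
  [3] x0 ∨ ((T ∧ (x0 ∧ (T ∧ x0))) ∨ ((x1 ∧ ¬x1) ∧ (F ∧ ¬x1)))
  [4] x0 ∨ ((x0 ∧ (T ∧ x0)) ∨ ((x1 ∧ ¬x1) ∧ (F ∧ ¬x1)))
  [5] x0 ∨ ((x0 ∧ x0) ∨ ((x1 ∧ ¬x1) ∧ (F ∧ ¬x1)))
  [6] x0 ∨ (x0 ∨ ((x1 ∧ ¬x1) ∧ (F ∧ ¬x1)))
  [7] x0 ∨ (x0 ∨ ((x1 ∧ ¬x1) ∧ F))
  [8] x0 ∨ (x0 ∨ F)
  [9] x0 ∨ x0
  [10] x0

Answer: YES — reaches normal form x0 in 10 ≤ 12 steps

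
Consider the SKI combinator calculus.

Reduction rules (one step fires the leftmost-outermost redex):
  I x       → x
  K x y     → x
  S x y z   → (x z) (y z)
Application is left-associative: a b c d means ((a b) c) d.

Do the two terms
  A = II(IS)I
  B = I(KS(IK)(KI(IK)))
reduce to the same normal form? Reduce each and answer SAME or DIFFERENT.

Term A:
  start: II(IS)I
  →1  I(IS)I
  →2  ISI
  →3  SI

Term B:
  start: I(KS(IK)(KI(IK)))
  →1  KS(IK)(KI(IK))
  →2  S(KI(IK))
  →3  SI

Answer: SAME — A ⇓ SI, B ⇓ SI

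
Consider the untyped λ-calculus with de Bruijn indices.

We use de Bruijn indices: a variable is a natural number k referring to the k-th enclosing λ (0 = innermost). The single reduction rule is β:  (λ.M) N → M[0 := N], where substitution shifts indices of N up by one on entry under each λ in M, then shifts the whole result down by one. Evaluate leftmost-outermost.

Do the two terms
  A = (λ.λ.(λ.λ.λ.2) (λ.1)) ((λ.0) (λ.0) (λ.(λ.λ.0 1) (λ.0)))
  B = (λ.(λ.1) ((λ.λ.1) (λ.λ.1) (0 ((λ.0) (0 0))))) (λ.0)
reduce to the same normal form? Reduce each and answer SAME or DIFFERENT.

Answer: DIFFERENT — A ⇓ λ.λ.λ.λ.3, B ⇓ λ.0

Derivation:
Term A:
  start: (λ.λ.(λ.λ.λ.2) (λ.1)) ((λ.0) (λ.0) (λ.(λ.λ.0 1) (λ.0)))
  [1] λ.(λ.λ.λ.2) (λ.1)
  [2] λ.λ.λ.λ.3

Term B:
  start: (λ.(λ.1) ((λ.λ.1) (λ.λ.1) (0 ((λ.0) (0 0))))) (λ.0)
  [1] (λ.λ.0) ((λ.λ.1) (λ.λ.1) ((λ.0) ((λ.0) ((λ.0) (λ.0)))))
  [2] λ.0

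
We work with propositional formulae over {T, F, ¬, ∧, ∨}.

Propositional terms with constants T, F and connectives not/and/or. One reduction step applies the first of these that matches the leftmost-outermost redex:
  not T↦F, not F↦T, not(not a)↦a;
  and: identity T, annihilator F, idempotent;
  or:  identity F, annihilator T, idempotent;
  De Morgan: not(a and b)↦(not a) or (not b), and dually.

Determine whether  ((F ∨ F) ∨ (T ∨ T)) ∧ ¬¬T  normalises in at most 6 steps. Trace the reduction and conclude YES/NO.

Answer: YES — reaches normal form T in 5 ≤ 6 steps

Reduction:
  start: ((F ∨ F) ∨ (T ∨ T)) ∧ ¬¬T
  →1  (F ∨ (T ∨ T)) ∧ ¬¬T
  →2  (T ∨ T) ∧ ¬¬T
  →3  T ∧ ¬¬T
  →4  ¬¬T
  →5  T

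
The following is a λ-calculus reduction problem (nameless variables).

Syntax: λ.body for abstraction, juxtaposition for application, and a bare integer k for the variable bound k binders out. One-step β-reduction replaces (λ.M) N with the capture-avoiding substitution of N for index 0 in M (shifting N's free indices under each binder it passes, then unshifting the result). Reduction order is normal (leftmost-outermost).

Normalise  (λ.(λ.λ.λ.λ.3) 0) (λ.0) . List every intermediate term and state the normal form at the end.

  start: (λ.(λ.λ.λ.λ.3) 0) (λ.0)
  step 1: (λ.λ.λ.λ.3) (λ.0)
  step 2: λ.λ.λ.λ.0

Answer: normal form = λ.λ.λ.λ.0  (in 2 steps)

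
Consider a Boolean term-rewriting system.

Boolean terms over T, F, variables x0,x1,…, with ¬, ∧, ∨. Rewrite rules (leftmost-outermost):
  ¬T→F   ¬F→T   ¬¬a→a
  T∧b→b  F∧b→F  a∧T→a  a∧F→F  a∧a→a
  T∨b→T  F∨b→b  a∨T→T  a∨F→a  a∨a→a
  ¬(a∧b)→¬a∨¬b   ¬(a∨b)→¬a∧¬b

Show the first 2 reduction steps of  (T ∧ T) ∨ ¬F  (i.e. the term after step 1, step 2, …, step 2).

Answer: after 2 steps: T

Reduction:
  start: (T ∧ T) ∨ ¬F
  [1] T ∨ ¬F
  [2] T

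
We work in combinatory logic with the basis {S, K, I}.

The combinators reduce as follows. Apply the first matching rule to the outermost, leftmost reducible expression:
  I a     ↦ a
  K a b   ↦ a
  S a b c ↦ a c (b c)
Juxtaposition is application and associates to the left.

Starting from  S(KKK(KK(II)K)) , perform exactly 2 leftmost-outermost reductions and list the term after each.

Answer: after 2 steps: S(K(KK))

Working:
  start: S(KKK(KK(II)K))
  [1] S(K(KK(II)K))
  [2] S(K(KK))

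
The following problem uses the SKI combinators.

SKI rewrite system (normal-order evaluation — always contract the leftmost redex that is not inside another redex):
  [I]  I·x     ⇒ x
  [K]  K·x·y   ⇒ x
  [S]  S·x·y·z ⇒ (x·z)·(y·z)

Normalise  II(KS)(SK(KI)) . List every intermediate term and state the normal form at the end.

Answer: normal form = S  (in 3 steps)

Working:
  start: II(KS)(SK(KI))
  →1  I(KS)(SK(KI))
  →2  KS(SK(KI))
  →3  S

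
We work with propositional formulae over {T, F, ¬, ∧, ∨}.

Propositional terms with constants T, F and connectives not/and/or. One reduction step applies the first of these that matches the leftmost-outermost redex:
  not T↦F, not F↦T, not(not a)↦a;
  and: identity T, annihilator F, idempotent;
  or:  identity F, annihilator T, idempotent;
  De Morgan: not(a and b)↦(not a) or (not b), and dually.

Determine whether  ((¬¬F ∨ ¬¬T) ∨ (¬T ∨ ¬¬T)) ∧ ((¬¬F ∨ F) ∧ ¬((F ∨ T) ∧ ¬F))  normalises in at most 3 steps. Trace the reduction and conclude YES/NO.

  start: ((¬¬F ∨ ¬¬T) ∨ (¬T ∨ ¬¬T)) ∧ ((¬¬F ∨ F) ∧ ¬((F ∨ T) ∧ ¬F))
  [1] ((F ∨ ¬¬T) ∨ (¬T ∨ ¬¬T)) ∧ ((¬¬F ∨ F) ∧ ¬((F ∨ T) ∧ ¬F))
  [2] (¬¬T ∨ (¬T ∨ ¬¬T)) ∧ ((¬¬F ∨ F) ∧ ¬((F ∨ T) ∧ ¬F))
  [3] (T ∨ (¬T ∨ ¬¬T)) ∧ ((¬¬F ∨ F) ∧ ¬((F ∨ T) ∧ ¬F))

Answer: NO — after 3 steps the term is (T ∨ (¬T ∨ ¬¬T)) ∧ ((¬¬F ∨ F) ∧ ¬((F ∨ T) ∧ ¬F)), not yet normal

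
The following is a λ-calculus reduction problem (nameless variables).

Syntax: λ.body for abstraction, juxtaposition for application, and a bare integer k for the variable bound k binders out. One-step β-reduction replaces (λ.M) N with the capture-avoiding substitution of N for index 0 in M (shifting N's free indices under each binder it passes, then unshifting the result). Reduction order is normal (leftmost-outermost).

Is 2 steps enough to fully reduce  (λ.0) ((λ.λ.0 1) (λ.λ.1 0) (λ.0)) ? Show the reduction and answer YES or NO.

  start: (λ.0) ((λ.λ.0 1) (λ.λ.1 0) (λ.0))
  →1  (λ.λ.0 1) (λ.λ.1 0) (λ.0)
  →2  (λ.0 (λ.λ.1 0)) (λ.0)

Answer: NO — after 2 steps the term is (λ.0 (λ.λ.1 0)) (λ.0), not yet normal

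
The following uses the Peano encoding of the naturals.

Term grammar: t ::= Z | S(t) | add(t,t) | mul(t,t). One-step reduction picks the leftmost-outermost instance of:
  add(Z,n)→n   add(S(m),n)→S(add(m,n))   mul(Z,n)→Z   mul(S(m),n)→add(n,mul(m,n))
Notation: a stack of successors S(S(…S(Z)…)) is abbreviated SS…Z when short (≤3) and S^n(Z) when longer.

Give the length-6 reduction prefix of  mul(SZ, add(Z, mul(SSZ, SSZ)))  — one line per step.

Answer: after 6 steps: S(add(S(add(Z, mul(SZ, SSZ))), mul(Z, add(Z, mul(SSZ, SSZ)))))

Reduction:
  start: mul(SZ, add(Z, mul(SSZ, SSZ)))
  →1  add(add(Z, mul(SSZ, SSZ)), mul(Z, add(Z, mul(SSZ, SSZ))))
  →2  add(mul(SSZ, SSZ), mul(Z, add(Z, mul(SSZ, SSZ))))
  →3  add(add(SSZ, mul(SZ, SSZ)), mul(Z, add(Z, mul(SSZ, SSZ))))
  →4  add(S(add(SZ, mul(SZ, SSZ))), mul(Z, add(Z, mul(SSZ, SSZ))))
  →5  S(add(add(SZ, mul(SZ, SSZ)), mul(Z, add(Z, mul(SSZ, SSZ)))))
  →6  S(add(S(add(Z, mul(SZ, SSZ))), mul(Z, add(Z, mul(SSZ, SSZ)))))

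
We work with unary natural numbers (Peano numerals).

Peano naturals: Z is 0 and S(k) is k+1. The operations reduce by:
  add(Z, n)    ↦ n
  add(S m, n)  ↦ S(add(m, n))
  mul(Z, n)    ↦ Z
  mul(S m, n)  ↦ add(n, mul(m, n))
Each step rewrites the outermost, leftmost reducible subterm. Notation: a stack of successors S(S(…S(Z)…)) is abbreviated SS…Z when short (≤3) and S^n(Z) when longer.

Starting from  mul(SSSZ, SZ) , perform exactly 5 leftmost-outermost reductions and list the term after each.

  start: mul(SSSZ, SZ)
  →1  add(SZ, mul(SSZ, SZ))
  →2  S(add(Z, mul(SSZ, SZ)))
  →3  S(mul(SSZ, SZ))
  →4  S(add(SZ, mul(SZ, SZ)))
  →5  S(S(add(Z, mul(SZ, SZ))))

Answer: after 5 steps: S(S(add(Z, mul(SZ, SZ))))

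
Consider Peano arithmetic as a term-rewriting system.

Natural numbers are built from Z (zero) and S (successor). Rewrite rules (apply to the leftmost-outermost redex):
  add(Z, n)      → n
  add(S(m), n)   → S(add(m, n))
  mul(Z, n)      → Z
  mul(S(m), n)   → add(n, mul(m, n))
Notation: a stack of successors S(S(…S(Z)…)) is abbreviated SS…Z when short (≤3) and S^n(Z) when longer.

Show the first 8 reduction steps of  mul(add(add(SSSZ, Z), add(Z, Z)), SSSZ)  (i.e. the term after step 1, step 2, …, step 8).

  start: mul(add(add(SSSZ, Z), add(Z, Z)), SSSZ)
  →1  mul(add(S(add(SSZ, Z)), add(Z, Z)), SSSZ)
  →2  mul(S(add(add(SSZ, Z), add(Z, Z))), SSSZ)
  →3  add(SSSZ, mul(add(add(SSZ, Z), add(Z, Z)), SSSZ))
  →4  S(add(SSZ, mul(add(add(SSZ, Z), add(Z, Z)), SSSZ)))
  →5  S(S(add(SZ, mul(add(add(SSZ, Z), add(Z, Z)), SSSZ))))
  →6  S(S(S(add(Z, mul(add(add(SSZ, Z), add(Z, Z)), SSSZ)))))
  →7  S(S(S(mul(add(add(SSZ, Z), add(Z, Z)), SSSZ))))
  →8  S(S(S(mul(add(S(add(SZ, Z)), add(Z, Z)), SSSZ))))

Answer: after 8 steps: S(S(S(mul(add(S(add(SZ, Z)), add(Z, Z)), SSSZ))))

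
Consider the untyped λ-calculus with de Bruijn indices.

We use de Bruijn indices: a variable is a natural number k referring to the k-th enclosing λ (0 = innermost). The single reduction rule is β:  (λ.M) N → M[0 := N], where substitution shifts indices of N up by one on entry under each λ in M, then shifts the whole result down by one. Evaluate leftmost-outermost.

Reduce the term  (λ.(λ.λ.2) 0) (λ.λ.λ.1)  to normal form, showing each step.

Answer: normal form = λ.λ.λ.λ.1  (in 2 steps)

Derivation:
  start: (λ.(λ.λ.2) 0) (λ.λ.λ.1)
  [1] (λ.λ.λ.λ.λ.1) (λ.λ.λ.1)
  [2] λ.λ.λ.λ.1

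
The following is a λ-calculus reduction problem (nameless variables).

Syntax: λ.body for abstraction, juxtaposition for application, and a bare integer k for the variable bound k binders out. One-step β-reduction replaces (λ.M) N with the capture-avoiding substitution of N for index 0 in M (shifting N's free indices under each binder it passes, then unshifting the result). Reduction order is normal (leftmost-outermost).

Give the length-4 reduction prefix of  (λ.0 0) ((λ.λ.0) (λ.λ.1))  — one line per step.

  start: (λ.0 0) ((λ.λ.0) (λ.λ.1))
  step 1: (λ.λ.0) (λ.λ.1) ((λ.λ.0) (λ.λ.1))
  step 2: (λ.0) ((λ.λ.0) (λ.λ.1))
  step 3: (λ.λ.0) (λ.λ.1)
  step 4: λ.0

Answer: after 4 steps: λ.0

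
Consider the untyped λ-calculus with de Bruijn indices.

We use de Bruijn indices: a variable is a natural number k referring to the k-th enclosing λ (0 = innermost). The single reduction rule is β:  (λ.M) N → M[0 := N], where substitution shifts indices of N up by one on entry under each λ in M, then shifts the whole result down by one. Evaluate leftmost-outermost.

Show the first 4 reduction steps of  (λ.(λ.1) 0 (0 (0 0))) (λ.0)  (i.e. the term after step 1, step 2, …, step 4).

  start: (λ.(λ.1) 0 (0 (0 0))) (λ.0)
  →1  (λ.λ.0) (λ.0) ((λ.0) ((λ.0) (λ.0)))
  →2  (λ.0) ((λ.0) ((λ.0) (λ.0)))
  →3  (λ.0) ((λ.0) (λ.0))
  →4  (λ.0) (λ.0)

Answer: after 4 steps: (λ.0) (λ.0)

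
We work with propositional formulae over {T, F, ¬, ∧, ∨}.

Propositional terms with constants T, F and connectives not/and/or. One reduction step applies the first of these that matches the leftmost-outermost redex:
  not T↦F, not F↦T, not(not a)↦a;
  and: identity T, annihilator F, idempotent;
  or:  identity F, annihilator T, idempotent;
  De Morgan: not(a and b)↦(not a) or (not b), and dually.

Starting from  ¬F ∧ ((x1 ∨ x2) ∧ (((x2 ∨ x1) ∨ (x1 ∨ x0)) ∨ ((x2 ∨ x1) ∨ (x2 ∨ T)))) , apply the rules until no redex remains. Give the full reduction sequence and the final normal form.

Answer: normal form = x1 ∨ x2  (in 6 steps)

Reduction:
  start: ¬F ∧ ((x1 ∨ x2) ∧ (((x2 ∨ x1) ∨ (x1 ∨ x0)) ∨ ((x2 ∨ x1) ∨ (x2 ∨ T))))
  →1  T ∧ ((x1 ∨ x2) ∧ (((x2 ∨ x1) ∨ (x1 ∨ x0)) ∨ ((x2 ∨ x1) ∨ (x2 ∨ T))))
  →2  (x1 ∨ x2) ∧ (((x2 ∨ x1) ∨ (x1 ∨ x0)) ∨ ((x2 ∨ x1) ∨ (x2 ∨ T)))
  →3  (x1 ∨ x2) ∧ (((x2 ∨ x1) ∨ (x1 ∨ x0)) ∨ ((x2 ∨ x1) ∨ T))
  →4  (x1 ∨ x2) ∧ (((x2 ∨ x1) ∨ (x1 ∨ x0)) ∨ T)
  →5  (x1 ∨ x2) ∧ T
  →6  x1 ∨ x2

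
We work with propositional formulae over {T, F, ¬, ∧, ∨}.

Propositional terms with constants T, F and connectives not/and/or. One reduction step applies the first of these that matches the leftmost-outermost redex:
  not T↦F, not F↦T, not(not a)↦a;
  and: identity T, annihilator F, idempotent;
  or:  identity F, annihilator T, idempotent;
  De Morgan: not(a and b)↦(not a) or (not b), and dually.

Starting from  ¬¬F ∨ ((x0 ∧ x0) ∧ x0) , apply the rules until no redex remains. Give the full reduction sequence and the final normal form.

Answer: normal form = x0  (in 4 steps)

Reduction:
  start: ¬¬F ∨ ((x0 ∧ x0) ∧ x0)
  →1  F ∨ ((x0 ∧ x0) ∧ x0)
  →2  (x0 ∧ x0) ∧ x0
  →3  x0 ∧ x0
  →4  x0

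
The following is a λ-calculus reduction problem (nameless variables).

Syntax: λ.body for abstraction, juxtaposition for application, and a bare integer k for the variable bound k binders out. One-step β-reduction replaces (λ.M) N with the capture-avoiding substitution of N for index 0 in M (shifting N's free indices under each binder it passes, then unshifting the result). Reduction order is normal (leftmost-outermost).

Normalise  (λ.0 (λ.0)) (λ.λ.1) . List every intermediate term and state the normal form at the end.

Answer: normal form = λ.λ.0  (in 2 steps)

Derivation:
  start: (λ.0 (λ.0)) (λ.λ.1)
  [1] (λ.λ.1) (λ.0)
  [2] λ.λ.0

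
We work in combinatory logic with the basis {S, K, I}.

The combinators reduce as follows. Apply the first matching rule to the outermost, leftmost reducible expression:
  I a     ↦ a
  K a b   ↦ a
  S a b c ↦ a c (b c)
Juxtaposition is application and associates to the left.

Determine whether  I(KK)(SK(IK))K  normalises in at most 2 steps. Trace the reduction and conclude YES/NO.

Answer: YES — reaches normal form KK in 2 ≤ 2 steps

Derivation:
  start: I(KK)(SK(IK))K
  [1] KK(SK(IK))K
  [2] KK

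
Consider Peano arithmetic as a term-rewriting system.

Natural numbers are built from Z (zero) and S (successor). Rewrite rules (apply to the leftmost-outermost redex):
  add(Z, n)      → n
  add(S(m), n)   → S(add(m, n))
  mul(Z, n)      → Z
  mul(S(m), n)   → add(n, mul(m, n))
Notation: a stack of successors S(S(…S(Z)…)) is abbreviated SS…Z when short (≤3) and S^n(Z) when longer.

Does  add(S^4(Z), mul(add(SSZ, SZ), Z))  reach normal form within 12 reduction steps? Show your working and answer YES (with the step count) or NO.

  start: add(S^4(Z), mul(add(SSZ, SZ), Z))
  [1] S(add(SSSZ, mul(add(SSZ, SZ), Z)))
  [2] S(S(add(SSZ, mul(add(SSZ, SZ), Z))))
  [3] S(S(S(add(SZ, mul(add(SSZ, SZ), Z)))))
  [4] S(S(S(S(add(Z, mul(add(SSZ, SZ), Z))))))
  [5] S(S(S(S(mul(add(SSZ, SZ), Z)))))
  [6] S(S(S(S(mul(S(add(SZ, SZ)), Z)))))
  [7] S(S(S(S(add(Z, mul(add(SZ, SZ), Z))))))
  [8] S(S(S(S(mul(add(SZ, SZ), Z)))))
  [9] S(S(S(S(mul(S(add(Z, SZ)), Z)))))
  [10] S(S(S(S(add(Z, mul(add(Z, SZ), Z))))))
  [11] S(S(S(S(mul(add(Z, SZ), Z)))))
  [12] S(S(S(S(mul(SZ, Z)))))

Answer: NO — after 12 steps the term is S(S(S(S(mul(SZ, Z))))), not yet normal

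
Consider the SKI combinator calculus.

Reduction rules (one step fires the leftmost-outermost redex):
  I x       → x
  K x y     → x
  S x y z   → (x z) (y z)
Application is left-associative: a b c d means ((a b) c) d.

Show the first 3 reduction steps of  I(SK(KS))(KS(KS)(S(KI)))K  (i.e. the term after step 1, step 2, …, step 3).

  start: I(SK(KS))(KS(KS)(S(KI)))K
  →1  SK(KS)(KS(KS)(S(KI)))K
  →2  K(KS(KS)(S(KI)))(KS(KS(KS)(S(KI))))K
  →3  KS(KS)(S(KI))K

Answer: after 3 steps: KS(KS)(S(KI))K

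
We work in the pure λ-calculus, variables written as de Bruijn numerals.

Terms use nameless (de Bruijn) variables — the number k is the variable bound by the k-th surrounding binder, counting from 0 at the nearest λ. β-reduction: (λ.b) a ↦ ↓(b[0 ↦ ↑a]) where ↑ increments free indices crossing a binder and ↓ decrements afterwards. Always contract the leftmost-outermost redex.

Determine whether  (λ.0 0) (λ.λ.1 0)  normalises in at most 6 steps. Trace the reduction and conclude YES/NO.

  start: (λ.0 0) (λ.λ.1 0)
  [1] (λ.λ.1 0) (λ.λ.1 0)
  [2] λ.(λ.λ.1 0) 0
  [3] λ.λ.1 0

Answer: YES — reaches normal form λ.λ.1 0 in 3 ≤ 6 steps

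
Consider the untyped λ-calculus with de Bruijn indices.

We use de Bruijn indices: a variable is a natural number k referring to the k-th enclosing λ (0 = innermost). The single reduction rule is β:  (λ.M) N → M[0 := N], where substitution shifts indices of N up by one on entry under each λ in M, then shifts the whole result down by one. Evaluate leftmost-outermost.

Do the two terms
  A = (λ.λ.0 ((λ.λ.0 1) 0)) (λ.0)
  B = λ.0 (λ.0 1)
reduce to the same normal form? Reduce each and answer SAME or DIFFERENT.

Answer: SAME — A ⇓ λ.0 (λ.0 1), B ⇓ λ.0 (λ.0 1)

Working:
Term A:
  start: (λ.λ.0 ((λ.λ.0 1) 0)) (λ.0)
  [1] λ.0 ((λ.λ.0 1) 0)
  [2] λ.0 (λ.0 1)

Term B:
  start: λ.0 (λ.0 1)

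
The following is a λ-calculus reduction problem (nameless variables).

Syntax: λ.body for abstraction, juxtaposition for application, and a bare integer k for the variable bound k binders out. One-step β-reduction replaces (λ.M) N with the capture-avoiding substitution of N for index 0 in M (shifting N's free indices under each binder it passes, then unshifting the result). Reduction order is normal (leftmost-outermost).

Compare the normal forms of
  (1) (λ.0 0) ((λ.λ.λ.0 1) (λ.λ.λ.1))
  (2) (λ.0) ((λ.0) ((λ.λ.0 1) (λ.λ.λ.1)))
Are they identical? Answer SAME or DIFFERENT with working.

Answer: DIFFERENT — A ⇓ λ.0 (λ.λ.0 1), B ⇓ λ.0 (λ.λ.λ.1)

Working:
Term A:
  start: (λ.0 0) ((λ.λ.λ.0 1) (λ.λ.λ.1))
  step 1: (λ.λ.λ.0 1) (λ.λ.λ.1) ((λ.λ.λ.0 1) (λ.λ.λ.1))
  step 2: (λ.λ.0 1) ((λ.λ.λ.0 1) (λ.λ.λ.1))
  step 3: λ.0 ((λ.λ.λ.0 1) (λ.λ.λ.1))
  step 4: λ.0 (λ.λ.0 1)

Term B:
  start: (λ.0) ((λ.0) ((λ.λ.0 1) (λ.λ.λ.1)))
  step 1: (λ.0) ((λ.λ.0 1) (λ.λ.λ.1))
  step 2: (λ.λ.0 1) (λ.λ.λ.1)
  step 3: λ.0 (λ.λ.λ.1)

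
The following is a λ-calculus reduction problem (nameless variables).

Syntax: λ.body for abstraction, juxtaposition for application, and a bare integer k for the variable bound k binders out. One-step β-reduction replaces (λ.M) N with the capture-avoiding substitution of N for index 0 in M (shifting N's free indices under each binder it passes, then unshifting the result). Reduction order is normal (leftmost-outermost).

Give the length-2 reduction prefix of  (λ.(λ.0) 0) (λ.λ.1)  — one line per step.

  start: (λ.(λ.0) 0) (λ.λ.1)
  step 1: (λ.0) (λ.λ.1)
  step 2: λ.λ.1

Answer: after 2 steps: λ.λ.1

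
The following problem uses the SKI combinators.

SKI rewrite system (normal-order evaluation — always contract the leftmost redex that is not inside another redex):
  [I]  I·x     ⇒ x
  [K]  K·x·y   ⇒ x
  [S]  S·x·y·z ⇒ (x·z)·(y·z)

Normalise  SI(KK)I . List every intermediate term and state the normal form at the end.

  start: SI(KK)I
  step 1: II(KKI)
  step 2: I(KKI)
  step 3: KKI
  step 4: K

Answer: normal form = K  (in 4 steps)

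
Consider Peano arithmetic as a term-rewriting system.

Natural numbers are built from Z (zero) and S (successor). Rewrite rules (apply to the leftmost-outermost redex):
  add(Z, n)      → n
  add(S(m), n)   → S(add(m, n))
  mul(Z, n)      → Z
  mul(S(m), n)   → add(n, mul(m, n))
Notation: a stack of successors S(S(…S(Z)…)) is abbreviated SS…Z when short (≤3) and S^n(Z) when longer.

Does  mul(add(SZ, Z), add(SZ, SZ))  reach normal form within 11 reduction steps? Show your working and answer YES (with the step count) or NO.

Answer: YES — reaches normal form SSZ in 9 ≤ 11 steps

Derivation:
  start: mul(add(SZ, Z), add(SZ, SZ))
  →1  mul(S(add(Z, Z)), add(SZ, SZ))
  →2  add(add(SZ, SZ), mul(add(Z, Z), add(SZ, SZ)))
  →3  add(S(add(Z, SZ)), mul(add(Z, Z), add(SZ, SZ)))
  →4  S(add(add(Z, SZ), mul(add(Z, Z), add(SZ, SZ))))
  →5  S(add(SZ, mul(add(Z, Z), add(SZ, SZ))))
  →6  S(S(add(Z, mul(add(Z, Z), add(SZ, SZ)))))
  →7  S(S(mul(add(Z, Z), add(SZ, SZ))))
  →8  S(S(mul(Z, add(SZ, SZ))))
  →9  SSZ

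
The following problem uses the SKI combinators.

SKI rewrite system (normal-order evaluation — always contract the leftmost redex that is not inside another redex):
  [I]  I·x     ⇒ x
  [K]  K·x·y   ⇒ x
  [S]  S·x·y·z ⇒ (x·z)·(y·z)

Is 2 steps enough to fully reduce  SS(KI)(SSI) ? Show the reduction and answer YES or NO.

Answer: YES — reaches normal form S(SSI)I in 2 ≤ 2 steps

Derivation:
  start: SS(KI)(SSI)
  →1  S(SSI)(KI(SSI))
  →2  S(SSI)I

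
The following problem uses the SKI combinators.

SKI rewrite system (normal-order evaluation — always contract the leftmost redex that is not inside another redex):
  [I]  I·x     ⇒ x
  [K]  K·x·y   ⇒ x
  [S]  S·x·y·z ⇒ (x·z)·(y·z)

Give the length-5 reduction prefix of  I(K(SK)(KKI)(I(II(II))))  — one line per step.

Answer: after 5 steps: SK(II)

Working:
  start: I(K(SK)(KKI)(I(II(II))))
  [1] K(SK)(KKI)(I(II(II)))
  [2] SK(I(II(II)))
  [3] SK(II(II))
  [4] SK(I(II))
  [5] SK(II)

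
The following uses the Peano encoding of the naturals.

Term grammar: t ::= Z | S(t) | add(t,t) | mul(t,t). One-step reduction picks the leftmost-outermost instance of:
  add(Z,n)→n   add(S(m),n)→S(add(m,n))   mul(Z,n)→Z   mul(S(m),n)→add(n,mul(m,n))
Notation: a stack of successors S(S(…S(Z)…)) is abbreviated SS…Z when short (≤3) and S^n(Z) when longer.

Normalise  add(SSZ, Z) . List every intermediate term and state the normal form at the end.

  start: add(SSZ, Z)
  step 1: S(add(SZ, Z))
  step 2: S(S(add(Z, Z)))
  step 3: SSZ

Answer: normal form = SSZ  (in 3 steps)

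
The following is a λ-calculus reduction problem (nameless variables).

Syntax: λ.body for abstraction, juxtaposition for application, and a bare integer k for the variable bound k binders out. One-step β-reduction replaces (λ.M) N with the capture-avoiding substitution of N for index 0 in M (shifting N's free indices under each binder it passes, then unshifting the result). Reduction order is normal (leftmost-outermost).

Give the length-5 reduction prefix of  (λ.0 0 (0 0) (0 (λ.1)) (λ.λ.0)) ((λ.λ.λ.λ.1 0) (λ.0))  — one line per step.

Answer: after 5 steps: (λ.λ.λ.λ.1 0) (λ.0) ((λ.λ.λ.λ.1 0) (λ.0)) ((λ.λ.λ.λ.1 0) (λ.0) (λ.(λ.λ.λ.λ.1 0) (λ.0))) (λ.λ.0)

Reduction:
  start: (λ.0 0 (0 0) (0 (λ.1)) (λ.λ.0)) ((λ.λ.λ.λ.1 0) (λ.0))
  step 1: (λ.λ.λ.λ.1 0) (λ.0) ((λ.λ.λ.λ.1 0) (λ.0)) ((λ.λ.λ.λ.1 0) (λ.0) ((λ.λ.λ.λ.1 0) (λ.0))) ((λ.λ.λ.λ.1 0) (λ.0) (λ.(λ.λ.λ.λ.1 0) (λ.0))) (λ.λ.0)
  step 2: (λ.λ.λ.1 0) ((λ.λ.λ.λ.1 0) (λ.0)) ((λ.λ.λ.λ.1 0) (λ.0) ((λ.λ.λ.λ.1 0) (λ.0))) ((λ.λ.λ.λ.1 0) (λ.0) (λ.(λ.λ.λ.λ.1 0) (λ.0))) (λ.λ.0)
  step 3: (λ.λ.1 0) ((λ.λ.λ.λ.1 0) (λ.0) ((λ.λ.λ.λ.1 0) (λ.0))) ((λ.λ.λ.λ.1 0) (λ.0) (λ.(λ.λ.λ.λ.1 0) (λ.0))) (λ.λ.0)
  step 4: (λ.(λ.λ.λ.λ.1 0) (λ.0) ((λ.λ.λ.λ.1 0) (λ.0)) 0) ((λ.λ.λ.λ.1 0) (λ.0) (λ.(λ.λ.λ.λ.1 0) (λ.0))) (λ.λ.0)
  step 5: (λ.λ.λ.λ.1 0) (λ.0) ((λ.λ.λ.λ.1 0) (λ.0)) ((λ.λ.λ.λ.1 0) (λ.0) (λ.(λ.λ.λ.λ.1 0) (λ.0))) (λ.λ.0)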